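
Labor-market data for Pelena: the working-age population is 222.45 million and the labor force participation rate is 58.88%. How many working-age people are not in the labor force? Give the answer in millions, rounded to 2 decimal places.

Share not in the labor force = 1 − 0.5888 = 0.4112.
Not in labor force = 0.4112 × 222.45 ≈ 91.47 million.

About 91.47 million are not in the labor force.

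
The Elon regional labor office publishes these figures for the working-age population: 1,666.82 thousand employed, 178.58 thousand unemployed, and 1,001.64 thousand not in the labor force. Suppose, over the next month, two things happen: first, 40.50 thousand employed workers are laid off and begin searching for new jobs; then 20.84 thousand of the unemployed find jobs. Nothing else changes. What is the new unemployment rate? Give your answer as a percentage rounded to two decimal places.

Initially, labor force = 1,666.82 + 178.58 = 1,845.40 thousand, so u = 178.58/1,845.40 = 9.68%.
After the first change, employed falls and unemployed rises by 40.50; labor force unchanged → E = 1,626.32, U = 219.08, labor force = 1,845.40 thousand.
After the second change, unemployed falls and employed rises by 20.84; labor force unchanged → E = 1,647.16, U = 198.24, labor force = 1,845.40 thousand.
New unemployment rate = 198.24 / 1,845.40 = 10.74%.

New unemployment rate ≈ 10.74%.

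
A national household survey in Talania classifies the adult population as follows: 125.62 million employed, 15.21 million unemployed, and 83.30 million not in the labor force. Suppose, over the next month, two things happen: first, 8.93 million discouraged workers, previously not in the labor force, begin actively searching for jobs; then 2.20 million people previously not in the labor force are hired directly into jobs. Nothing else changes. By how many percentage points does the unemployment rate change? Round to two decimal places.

The unemployment rate changes by +5.09 percentage points.

Initially, labor force = 125.62 + 15.21 = 140.83 million, so u = 15.21/140.83 = 10.80%.
After the first change, unemployed and labor force both rise by 8.93 → E = 125.62, U = 24.14, labor force = 149.76 million.
After the second change, employed and labor force both rise by 2.20; unemployed unchanged → E = 127.82, U = 24.14, labor force = 151.96 million.
New unemployment rate = 24.14 / 151.96 = 15.89%.
Change = 15.89% − 10.80% = +5.09 percentage points.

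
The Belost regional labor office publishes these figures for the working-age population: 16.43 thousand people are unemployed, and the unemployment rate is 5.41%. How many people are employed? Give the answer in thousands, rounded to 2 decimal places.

About 287.27 thousand are employed.

Labor force = U / u = 16.43 / 0.0541 ≈ 303.70 thousand.
Employed = labor force − unemployed = 303.70 − 16.43 = 287.27 thousand.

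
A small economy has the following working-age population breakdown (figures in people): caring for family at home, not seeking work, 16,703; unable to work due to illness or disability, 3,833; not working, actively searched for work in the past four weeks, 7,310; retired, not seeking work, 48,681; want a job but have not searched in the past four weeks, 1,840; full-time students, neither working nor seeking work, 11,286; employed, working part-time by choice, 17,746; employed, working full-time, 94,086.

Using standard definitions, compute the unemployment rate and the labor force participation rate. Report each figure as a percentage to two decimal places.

Unemployment rate ≈ 6.14%; labor force participation rate ≈ 59.13%.

Employed = 17,746 + 94,086 = 111,832.
Unemployed = 7,310.
Labor force = 111,832 + 7,310 = 119,142.
Not in labor force = 16,703 + 3,833 + 48,681 + 1,840 + 11,286 = 82,343 (those not working and not actively searching are outside the labor force — including those who want a job but have given up searching).
Civilian working-age population = 119,142 + 82,343 = 201,485.
Unemployment rate = 7,310 / 119,142 = 6.14%.
Labor force participation rate = 119,142 / 201,485 = 59.13%.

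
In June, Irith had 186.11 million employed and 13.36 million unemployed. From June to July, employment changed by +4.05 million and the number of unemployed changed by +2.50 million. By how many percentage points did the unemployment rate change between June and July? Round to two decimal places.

June: labor force = 186.11 + 13.36 = 199.47; u = 13.36/199.47 = 6.70%.
July: labor force = 190.16 + 15.86 = 206.02; u = 15.86/206.02 = 7.70%.
Change = 7.70% − 6.70% = +1.00 pp.

The unemployment rate changed by +1.00 percentage points.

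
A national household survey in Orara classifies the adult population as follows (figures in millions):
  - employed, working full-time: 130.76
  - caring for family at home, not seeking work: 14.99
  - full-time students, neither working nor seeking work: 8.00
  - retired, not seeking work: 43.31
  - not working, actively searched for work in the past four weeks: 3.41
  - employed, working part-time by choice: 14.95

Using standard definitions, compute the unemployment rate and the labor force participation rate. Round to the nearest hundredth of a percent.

Unemployment rate ≈ 2.29%; labor force participation rate ≈ 69.22%.

Employed = 130.76 + 14.95 = 145.71 million.
Unemployed = 3.41 million.
Labor force = 145.71 + 3.41 = 149.12 million.
Not in labor force = 14.99 + 8.00 + 43.31 = 66.30 million (those not working and not actively searching are outside the labor force).
Civilian working-age population = 149.12 + 66.30 = 215.42 million.
Unemployment rate = 3.41 / 149.12 = 2.29%.
Labor force participation rate = 149.12 / 215.42 = 69.22%.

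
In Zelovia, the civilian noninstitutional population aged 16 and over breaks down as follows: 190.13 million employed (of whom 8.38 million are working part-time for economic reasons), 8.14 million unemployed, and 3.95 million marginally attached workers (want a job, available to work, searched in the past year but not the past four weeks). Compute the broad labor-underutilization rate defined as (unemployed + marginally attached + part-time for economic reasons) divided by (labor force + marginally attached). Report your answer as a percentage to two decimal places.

Broad underutilization rate ≈ 10.12%.

Labor force = 190.13 + 8.14 = 198.27 million.
Numerator = 8.14 + 3.95 + 8.38 = 20.47 million.
Denominator = 198.27 + 3.95 = 202.22 million.
Broad rate = 20.47 / 202.22 = 10.12%.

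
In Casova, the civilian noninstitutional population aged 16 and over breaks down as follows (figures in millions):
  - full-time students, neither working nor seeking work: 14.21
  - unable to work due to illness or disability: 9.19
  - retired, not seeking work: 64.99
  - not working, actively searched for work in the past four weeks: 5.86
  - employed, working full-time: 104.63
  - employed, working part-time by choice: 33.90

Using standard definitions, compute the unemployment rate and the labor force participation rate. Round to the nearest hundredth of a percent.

Employed = 104.63 + 33.90 = 138.53 million.
Unemployed = 5.86 million.
Labor force = 138.53 + 5.86 = 144.39 million.
Not in labor force = 14.21 + 9.19 + 64.99 = 88.39 million (those not working and not actively searching are outside the labor force).
Civilian working-age population = 144.39 + 88.39 = 232.78 million.
Unemployment rate = 5.86 / 144.39 = 4.06%.
Labor force participation rate = 144.39 / 232.78 = 62.03%.

Unemployment rate ≈ 4.06%; labor force participation rate ≈ 62.03%.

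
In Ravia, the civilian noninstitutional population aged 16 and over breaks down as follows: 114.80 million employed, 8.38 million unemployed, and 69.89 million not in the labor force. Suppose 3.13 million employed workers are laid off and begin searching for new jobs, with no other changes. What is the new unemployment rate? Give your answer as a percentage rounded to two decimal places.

New unemployment rate ≈ 9.34%.

Initially, labor force = 114.80 + 8.38 = 123.18 million, so u = 8.38/123.18 = 6.80%.
After the change, employed falls and unemployed rises by 3.13; labor force unchanged → E = 111.67, U = 11.51, labor force = 123.18 million.
New unemployment rate = 11.51 / 123.18 = 9.34%.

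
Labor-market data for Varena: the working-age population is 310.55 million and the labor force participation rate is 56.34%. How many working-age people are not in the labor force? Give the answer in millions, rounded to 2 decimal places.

About 135.59 million are not in the labor force.

Share not in the labor force = 1 − 0.5634 = 0.4366.
Not in labor force = 0.4366 × 310.55 ≈ 135.59 million.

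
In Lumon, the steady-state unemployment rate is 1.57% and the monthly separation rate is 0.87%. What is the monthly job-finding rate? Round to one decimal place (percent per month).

Job-finding rate ≈ 54.5% per month.

From u* = s/(s+f): f = s·(1−u)/u.
f = 0.87 × (1 − 0.0157) / 0.0157 = 0.8563 / 0.0157 ≈ 54.5% per month.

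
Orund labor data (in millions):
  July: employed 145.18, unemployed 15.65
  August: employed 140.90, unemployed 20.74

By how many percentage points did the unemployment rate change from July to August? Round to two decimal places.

The unemployment rate changed by +3.10 percentage points.

July: labor force = 145.18 + 15.65 = 160.83; u = 15.65/160.83 = 9.73%.
August: labor force = 140.90 + 20.74 = 161.64; u = 20.74/161.64 = 12.83%.
Change = 12.83% − 9.73% = +3.10 pp.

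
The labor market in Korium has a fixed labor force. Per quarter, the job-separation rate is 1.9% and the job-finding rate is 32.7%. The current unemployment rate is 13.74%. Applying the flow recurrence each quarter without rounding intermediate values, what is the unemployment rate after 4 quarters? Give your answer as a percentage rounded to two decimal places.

Unemployment rate after four quarters ≈ 7.00%.

With a fixed labor force, u_{t+1} = u_t + s·(1−u_t) − f·u_t = u_t·(1−s−f) + s.
Here 1−s−f = 0.654 and s = 0.019.
u_1 = 0.137400 × 0.654 + 0.019 = 0.108860.
u_2 = 0.108860 × 0.654 + 0.019 = 0.090194.
u_3 = 0.090194 × 0.654 + 0.019 = 0.077987.
u_4 = 0.077987 × 0.654 + 0.019 = 0.070003.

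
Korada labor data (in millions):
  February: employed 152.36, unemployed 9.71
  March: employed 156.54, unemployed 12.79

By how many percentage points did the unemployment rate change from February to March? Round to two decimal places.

February: labor force = 152.36 + 9.71 = 162.07; u = 9.71/162.07 = 5.99%.
March: labor force = 156.54 + 12.79 = 169.33; u = 12.79/169.33 = 7.55%.
Change = 7.55% − 5.99% = +1.56 pp.

The unemployment rate changed by +1.56 percentage points.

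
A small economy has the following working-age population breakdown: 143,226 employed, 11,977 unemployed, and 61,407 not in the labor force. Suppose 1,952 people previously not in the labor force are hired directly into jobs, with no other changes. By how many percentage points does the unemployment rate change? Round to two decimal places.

The unemployment rate changes by −0.10 percentage points.

Initially, labor force = 143,226 + 11,977 = 155,203, so u = 11,977/155,203 = 7.72%.
After the change, employed and labor force both rise by 1,952; unemployed unchanged → E = 145,178, U = 11,977, labor force = 157,155.
New unemployment rate = 11,977 / 157,155 = 7.62%.
Change = 7.62% − 7.72% = −0.10 percentage points.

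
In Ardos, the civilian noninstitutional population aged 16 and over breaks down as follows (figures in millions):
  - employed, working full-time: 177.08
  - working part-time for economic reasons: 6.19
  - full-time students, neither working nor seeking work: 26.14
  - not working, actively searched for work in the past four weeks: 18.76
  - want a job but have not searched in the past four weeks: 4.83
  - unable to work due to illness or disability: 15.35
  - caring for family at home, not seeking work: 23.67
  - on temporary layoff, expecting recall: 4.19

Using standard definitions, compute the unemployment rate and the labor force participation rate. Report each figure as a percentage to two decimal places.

Employed = 177.08 + 6.19 = 183.27 million (anyone who worked, including part-time for economic reasons, counts as employed).
Unemployed = 18.76 + 4.19 = 22.95 million (jobless and actively searching, or on temporary layoff).
Labor force = 183.27 + 22.95 = 206.22 million.
Not in labor force = 26.14 + 4.83 + 15.35 + 23.67 = 69.99 million (those not working and not actively searching are outside the labor force — including those who want a job but have given up searching).
Civilian working-age population = 206.22 + 69.99 = 276.21 million.
Unemployment rate = 22.95 / 206.22 = 11.13%.
Labor force participation rate = 206.22 / 276.21 = 74.66%.

Unemployment rate ≈ 11.13%; labor force participation rate ≈ 74.66%.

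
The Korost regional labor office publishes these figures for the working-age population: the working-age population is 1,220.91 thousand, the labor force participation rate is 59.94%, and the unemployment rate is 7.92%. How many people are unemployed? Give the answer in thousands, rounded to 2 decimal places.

About 57.96 thousand are unemployed.

Labor force = 0.5994 × 1,220.91 = 731.81 thousand.
Unemployed = 0.0792 × 731.81 ≈ 57.96 thousand.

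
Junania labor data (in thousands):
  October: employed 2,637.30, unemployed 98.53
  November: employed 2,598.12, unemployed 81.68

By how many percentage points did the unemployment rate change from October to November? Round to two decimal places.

October: labor force = 2,637.30 + 98.53 = 2,735.83; u = 98.53/2,735.83 = 3.60%.
November: labor force = 2,598.12 + 81.68 = 2,679.80; u = 81.68/2,679.80 = 3.05%.
Change = 3.05% − 3.60% = −0.55 pp.

The unemployment rate changed by −0.55 percentage points.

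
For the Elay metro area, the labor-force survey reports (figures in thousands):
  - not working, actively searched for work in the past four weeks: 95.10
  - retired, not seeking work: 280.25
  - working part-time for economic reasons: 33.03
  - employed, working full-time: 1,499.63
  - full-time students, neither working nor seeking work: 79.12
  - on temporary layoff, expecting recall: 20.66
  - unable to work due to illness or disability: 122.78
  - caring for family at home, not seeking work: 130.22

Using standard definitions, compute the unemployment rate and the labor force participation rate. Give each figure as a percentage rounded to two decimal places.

Employed = 33.03 + 1,499.63 = 1,532.66 thousand (anyone who worked, including part-time for economic reasons, counts as employed).
Unemployed = 95.10 + 20.66 = 115.76 thousand (jobless and actively searching, or on temporary layoff).
Labor force = 1,532.66 + 115.76 = 1,648.42 thousand.
Not in labor force = 280.25 + 79.12 + 122.78 + 130.22 = 612.37 thousand (those not working and not actively searching are outside the labor force).
Civilian working-age population = 1,648.42 + 612.37 = 2,260.79 thousand.
Unemployment rate = 115.76 / 1,648.42 = 7.02%.
Labor force participation rate = 1,648.42 / 2,260.79 = 72.91%.

Unemployment rate ≈ 7.02%; labor force participation rate ≈ 72.91%.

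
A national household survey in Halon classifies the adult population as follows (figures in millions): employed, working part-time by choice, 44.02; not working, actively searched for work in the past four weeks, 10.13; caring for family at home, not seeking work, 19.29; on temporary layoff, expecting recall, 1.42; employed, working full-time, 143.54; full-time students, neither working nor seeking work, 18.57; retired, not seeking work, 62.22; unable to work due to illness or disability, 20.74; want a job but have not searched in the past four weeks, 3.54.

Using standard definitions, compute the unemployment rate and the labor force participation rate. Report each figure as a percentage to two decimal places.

Unemployment rate ≈ 5.80%; labor force participation rate ≈ 61.55%.

Employed = 44.02 + 143.54 = 187.56 million.
Unemployed = 10.13 + 1.42 = 11.55 million (jobless and actively searching, or on temporary layoff).
Labor force = 187.56 + 11.55 = 199.11 million.
Not in labor force = 19.29 + 18.57 + 62.22 + 20.74 + 3.54 = 124.36 million (those not working and not actively searching are outside the labor force — including those who want a job but have given up searching).
Civilian working-age population = 199.11 + 124.36 = 323.47 million.
Unemployment rate = 11.55 / 199.11 = 5.80%.
Labor force participation rate = 199.11 / 323.47 = 61.55%.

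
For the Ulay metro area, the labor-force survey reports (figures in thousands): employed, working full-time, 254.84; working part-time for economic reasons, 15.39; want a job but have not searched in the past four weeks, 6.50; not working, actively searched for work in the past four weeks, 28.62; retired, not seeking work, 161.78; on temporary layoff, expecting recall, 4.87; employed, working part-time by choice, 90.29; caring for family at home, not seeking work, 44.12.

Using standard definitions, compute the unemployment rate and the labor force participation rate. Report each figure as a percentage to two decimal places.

Employed = 254.84 + 15.39 + 90.29 = 360.52 thousand (anyone who worked, including part-time for economic reasons, counts as employed).
Unemployed = 28.62 + 4.87 = 33.49 thousand (jobless and actively searching, or on temporary layoff).
Labor force = 360.52 + 33.49 = 394.01 thousand.
Not in labor force = 6.50 + 161.78 + 44.12 = 212.40 thousand (those not working and not actively searching are outside the labor force — including those who want a job but have given up searching).
Civilian working-age population = 394.01 + 212.40 = 606.41 thousand.
Unemployment rate = 33.49 / 394.01 = 8.50%.
Labor force participation rate = 394.01 / 606.41 = 64.97%.

Unemployment rate ≈ 8.50%; labor force participation rate ≈ 64.97%.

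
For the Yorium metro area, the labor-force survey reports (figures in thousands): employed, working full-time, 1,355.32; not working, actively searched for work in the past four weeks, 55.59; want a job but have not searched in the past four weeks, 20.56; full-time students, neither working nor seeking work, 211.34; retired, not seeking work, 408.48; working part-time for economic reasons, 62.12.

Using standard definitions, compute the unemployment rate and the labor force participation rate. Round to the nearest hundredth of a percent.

Employed = 1,355.32 + 62.12 = 1,417.44 thousand (anyone who worked, including part-time for economic reasons, counts as employed).
Unemployed = 55.59 thousand.
Labor force = 1,417.44 + 55.59 = 1,473.03 thousand.
Not in labor force = 20.56 + 211.34 + 408.48 = 640.38 thousand (those not working and not actively searching are outside the labor force — including those who want a job but have given up searching).
Civilian working-age population = 1,473.03 + 640.38 = 2,113.41 thousand.
Unemployment rate = 55.59 / 1,473.03 = 3.77%.
Labor force participation rate = 1,473.03 / 2,113.41 = 69.70%.

Unemployment rate ≈ 3.77%; labor force participation rate ≈ 69.70%.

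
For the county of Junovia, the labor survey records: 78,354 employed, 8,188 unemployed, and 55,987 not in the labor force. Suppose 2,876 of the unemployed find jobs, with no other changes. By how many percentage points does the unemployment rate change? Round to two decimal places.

Initially, labor force = 78,354 + 8,188 = 86,542, so u = 8,188/86,542 = 9.46%.
After the change, unemployed falls and employed rises by 2,876; labor force unchanged → E = 81,230, U = 5,312, labor force = 86,542.
New unemployment rate = 5,312 / 86,542 = 6.14%.
Change = 6.14% − 9.46% = −3.32 percentage points.

The unemployment rate changes by −3.32 percentage points.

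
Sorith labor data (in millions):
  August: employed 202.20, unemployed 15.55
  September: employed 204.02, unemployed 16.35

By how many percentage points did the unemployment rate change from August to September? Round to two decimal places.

August: labor force = 202.20 + 15.55 = 217.75; u = 15.55/217.75 = 7.14%.
September: labor force = 204.02 + 16.35 = 220.37; u = 16.35/220.37 = 7.42%.
Change = 7.42% − 7.14% = +0.28 pp.

The unemployment rate changed by +0.28 percentage points.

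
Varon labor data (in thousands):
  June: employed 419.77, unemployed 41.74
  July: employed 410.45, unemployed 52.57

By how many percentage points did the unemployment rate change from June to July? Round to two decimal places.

June: labor force = 419.77 + 41.74 = 461.51; u = 41.74/461.51 = 9.04%.
July: labor force = 410.45 + 52.57 = 463.02; u = 52.57/463.02 = 11.35%.
Change = 11.35% − 9.04% = +2.31 pp.

The unemployment rate changed by +2.31 percentage points.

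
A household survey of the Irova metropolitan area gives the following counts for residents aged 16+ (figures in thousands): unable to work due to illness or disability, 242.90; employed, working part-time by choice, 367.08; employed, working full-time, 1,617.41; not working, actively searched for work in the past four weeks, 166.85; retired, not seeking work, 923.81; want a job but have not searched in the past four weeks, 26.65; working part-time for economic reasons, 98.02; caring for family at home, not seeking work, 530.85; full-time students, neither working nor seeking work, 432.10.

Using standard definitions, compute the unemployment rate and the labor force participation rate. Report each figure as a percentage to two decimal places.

Unemployment rate ≈ 7.42%; labor force participation rate ≈ 51.06%.

Employed = 367.08 + 1,617.41 + 98.02 = 2,082.51 thousand (anyone who worked, including part-time for economic reasons, counts as employed).
Unemployed = 166.85 thousand.
Labor force = 2,082.51 + 166.85 = 2,249.36 thousand.
Not in labor force = 242.90 + 923.81 + 26.65 + 530.85 + 432.10 = 2,156.31 thousand (those not working and not actively searching are outside the labor force — including those who want a job but have given up searching).
Civilian working-age population = 2,249.36 + 2,156.31 = 4,405.67 thousand.
Unemployment rate = 166.85 / 2,249.36 = 7.42%.
Labor force participation rate = 2,249.36 / 4,405.67 = 51.06%.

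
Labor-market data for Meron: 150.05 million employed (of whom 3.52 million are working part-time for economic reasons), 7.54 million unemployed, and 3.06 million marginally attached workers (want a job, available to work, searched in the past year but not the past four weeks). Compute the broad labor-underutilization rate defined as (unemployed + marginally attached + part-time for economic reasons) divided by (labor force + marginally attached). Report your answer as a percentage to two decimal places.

Broad underutilization rate ≈ 8.79%.

Labor force = 150.05 + 7.54 = 157.59 million.
Numerator = 7.54 + 3.06 + 3.52 = 14.12 million.
Denominator = 157.59 + 3.06 = 160.65 million.
Broad rate = 14.12 / 160.65 = 8.79%.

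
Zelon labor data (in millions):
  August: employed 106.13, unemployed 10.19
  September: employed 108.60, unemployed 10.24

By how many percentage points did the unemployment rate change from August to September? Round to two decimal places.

August: labor force = 106.13 + 10.19 = 116.32; u = 10.19/116.32 = 8.76%.
September: labor force = 108.60 + 10.24 = 118.84; u = 10.24/118.84 = 8.62%.
Change = 8.62% − 8.76% = −0.14 pp.

The unemployment rate changed by −0.14 percentage points.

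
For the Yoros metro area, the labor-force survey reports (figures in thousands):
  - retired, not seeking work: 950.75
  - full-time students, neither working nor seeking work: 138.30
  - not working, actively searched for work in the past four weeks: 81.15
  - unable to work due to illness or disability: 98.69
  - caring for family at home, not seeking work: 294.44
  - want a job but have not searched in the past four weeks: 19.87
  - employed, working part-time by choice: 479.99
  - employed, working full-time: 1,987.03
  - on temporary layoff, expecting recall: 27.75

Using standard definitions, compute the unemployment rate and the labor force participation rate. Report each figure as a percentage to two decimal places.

Employed = 479.99 + 1,987.03 = 2,467.02 thousand.
Unemployed = 81.15 + 27.75 = 108.90 thousand (jobless and actively searching, or on temporary layoff).
Labor force = 2,467.02 + 108.90 = 2,575.92 thousand.
Not in labor force = 950.75 + 138.30 + 98.69 + 294.44 + 19.87 = 1,502.05 thousand (those not working and not actively searching are outside the labor force — including those who want a job but have given up searching).
Civilian working-age population = 2,575.92 + 1,502.05 = 4,077.97 thousand.
Unemployment rate = 108.90 / 2,575.92 = 4.23%.
Labor force participation rate = 2,575.92 / 4,077.97 = 63.17%.

Unemployment rate ≈ 4.23%; labor force participation rate ≈ 63.17%.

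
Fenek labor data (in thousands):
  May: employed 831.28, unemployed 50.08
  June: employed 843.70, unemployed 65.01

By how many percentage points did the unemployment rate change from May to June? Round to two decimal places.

The unemployment rate changed by +1.47 percentage points.

May: labor force = 831.28 + 50.08 = 881.36; u = 50.08/881.36 = 5.68%.
June: labor force = 843.70 + 65.01 = 908.71; u = 65.01/908.71 = 7.15%.
Change = 7.15% − 5.68% = +1.47 pp.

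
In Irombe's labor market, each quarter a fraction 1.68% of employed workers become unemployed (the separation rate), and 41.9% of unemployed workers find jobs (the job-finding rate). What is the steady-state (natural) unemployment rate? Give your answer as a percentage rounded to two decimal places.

At steady state the flows balance: s·E = f·U, so U/(E+U) = s/(s+f).
u* = 1.68 / (1.68 + 41.9) = 1.68 / 43.58 = 3.85%.

Steady-state unemployment rate ≈ 3.85%.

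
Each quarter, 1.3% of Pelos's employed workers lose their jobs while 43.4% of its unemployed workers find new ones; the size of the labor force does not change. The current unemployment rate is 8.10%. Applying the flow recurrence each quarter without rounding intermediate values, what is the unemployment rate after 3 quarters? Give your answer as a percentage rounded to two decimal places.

With a fixed labor force, u_{t+1} = u_t + s·(1−u_t) − f·u_t = u_t·(1−s−f) + s.
Here 1−s−f = 0.553 and s = 0.013.
u_1 = 0.081000 × 0.553 + 0.013 = 0.057793.
u_2 = 0.057793 × 0.553 + 0.013 = 0.044960.
u_3 = 0.044960 × 0.553 + 0.013 = 0.037863.

Unemployment rate after three quarters ≈ 3.79%.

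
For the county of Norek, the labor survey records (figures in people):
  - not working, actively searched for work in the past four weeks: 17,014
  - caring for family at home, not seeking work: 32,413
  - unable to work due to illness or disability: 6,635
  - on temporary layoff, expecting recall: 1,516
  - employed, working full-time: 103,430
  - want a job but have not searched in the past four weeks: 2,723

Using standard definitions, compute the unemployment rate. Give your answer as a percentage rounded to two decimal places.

Unemployment rate ≈ 15.19%.

Employed = 103,430.
Unemployed = 17,014 + 1,516 = 18,530 (jobless and actively searching, or on temporary layoff).
Labor force = 103,430 + 18,530 = 121,960.
Unemployment rate = 18,530 / 121,960 = 15.19%.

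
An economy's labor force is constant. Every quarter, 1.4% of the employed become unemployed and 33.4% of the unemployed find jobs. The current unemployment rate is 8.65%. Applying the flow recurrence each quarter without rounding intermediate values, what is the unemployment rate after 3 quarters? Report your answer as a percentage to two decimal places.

With a fixed labor force, u_{t+1} = u_t + s·(1−u_t) − f·u_t = u_t·(1−s−f) + s.
Here 1−s−f = 0.652 and s = 0.014.
u_1 = 0.086500 × 0.652 + 0.014 = 0.070398.
u_2 = 0.070398 × 0.652 + 0.014 = 0.059899.
u_3 = 0.059899 × 0.652 + 0.014 = 0.053054.

Unemployment rate after three quarters ≈ 5.31%.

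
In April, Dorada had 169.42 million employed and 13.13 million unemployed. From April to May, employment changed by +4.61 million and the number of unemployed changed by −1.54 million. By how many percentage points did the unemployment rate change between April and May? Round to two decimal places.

April: labor force = 169.42 + 13.13 = 182.55; u = 13.13/182.55 = 7.19%.
May: labor force = 174.03 + 11.59 = 185.62; u = 11.59/185.62 = 6.24%.
Change = 6.24% − 7.19% = −0.95 pp.

The unemployment rate changed by −0.95 percentage points.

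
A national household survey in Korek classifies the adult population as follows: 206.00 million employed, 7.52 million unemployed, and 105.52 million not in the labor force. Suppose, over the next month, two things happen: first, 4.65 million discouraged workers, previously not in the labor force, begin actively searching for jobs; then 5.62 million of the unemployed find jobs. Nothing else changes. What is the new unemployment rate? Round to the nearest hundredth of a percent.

New unemployment rate ≈ 3.00%.

Initially, labor force = 206.00 + 7.52 = 213.52 million, so u = 7.52/213.52 = 3.52%.
After the first change, unemployed and labor force both rise by 4.65 → E = 206.00, U = 12.17, labor force = 218.17 million.
After the second change, unemployed falls and employed rises by 5.62; labor force unchanged → E = 211.62, U = 6.55, labor force = 218.17 million.
New unemployment rate = 6.55 / 218.17 = 3.00%.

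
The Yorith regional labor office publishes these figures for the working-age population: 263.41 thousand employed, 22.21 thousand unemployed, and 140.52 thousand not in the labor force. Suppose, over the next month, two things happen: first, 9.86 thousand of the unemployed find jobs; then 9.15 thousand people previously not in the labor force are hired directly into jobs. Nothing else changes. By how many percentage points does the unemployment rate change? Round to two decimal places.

The unemployment rate changes by −3.59 percentage points.

Initially, labor force = 263.41 + 22.21 = 285.62 thousand, so u = 22.21/285.62 = 7.78%.
After the first change, unemployed falls and employed rises by 9.86; labor force unchanged → E = 273.27, U = 12.35, labor force = 285.62 thousand.
After the second change, employed and labor force both rise by 9.15; unemployed unchanged → E = 282.42, U = 12.35, labor force = 294.77 thousand.
New unemployment rate = 12.35 / 294.77 = 4.19%.
Change = 4.19% − 7.78% = −3.59 percentage points.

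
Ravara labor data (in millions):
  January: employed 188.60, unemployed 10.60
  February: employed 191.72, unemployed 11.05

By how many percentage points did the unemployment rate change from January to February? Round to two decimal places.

The unemployment rate changed by +0.13 percentage points.

January: labor force = 188.60 + 10.60 = 199.20; u = 10.60/199.20 = 5.32%.
February: labor force = 191.72 + 11.05 = 202.77; u = 11.05/202.77 = 5.45%.
Change = 5.45% − 5.32% = +0.13 pp.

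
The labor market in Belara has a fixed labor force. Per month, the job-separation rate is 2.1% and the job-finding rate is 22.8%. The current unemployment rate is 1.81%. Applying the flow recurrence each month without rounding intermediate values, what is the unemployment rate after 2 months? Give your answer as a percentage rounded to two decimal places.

With a fixed labor force, u_{t+1} = u_t + s·(1−u_t) − f·u_t = u_t·(1−s−f) + s.
Here 1−s−f = 0.751 and s = 0.021.
u_1 = 0.018100 × 0.751 + 0.021 = 0.034593.
u_2 = 0.034593 × 0.751 + 0.021 = 0.046979.

Unemployment rate after two months ≈ 4.70%.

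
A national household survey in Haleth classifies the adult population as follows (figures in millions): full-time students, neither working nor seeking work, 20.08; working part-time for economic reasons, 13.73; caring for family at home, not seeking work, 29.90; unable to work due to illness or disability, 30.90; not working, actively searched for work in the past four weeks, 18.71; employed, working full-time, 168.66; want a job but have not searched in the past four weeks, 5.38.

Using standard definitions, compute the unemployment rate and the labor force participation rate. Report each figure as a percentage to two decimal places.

Employed = 13.73 + 168.66 = 182.39 million (anyone who worked, including part-time for economic reasons, counts as employed).
Unemployed = 18.71 million.
Labor force = 182.39 + 18.71 = 201.10 million.
Not in labor force = 20.08 + 29.90 + 30.90 + 5.38 = 86.26 million (those not working and not actively searching are outside the labor force — including those who want a job but have given up searching).
Civilian working-age population = 201.10 + 86.26 = 287.36 million.
Unemployment rate = 18.71 / 201.10 = 9.30%.
Labor force participation rate = 201.10 / 287.36 = 69.98%.

Unemployment rate ≈ 9.30%; labor force participation rate ≈ 69.98%.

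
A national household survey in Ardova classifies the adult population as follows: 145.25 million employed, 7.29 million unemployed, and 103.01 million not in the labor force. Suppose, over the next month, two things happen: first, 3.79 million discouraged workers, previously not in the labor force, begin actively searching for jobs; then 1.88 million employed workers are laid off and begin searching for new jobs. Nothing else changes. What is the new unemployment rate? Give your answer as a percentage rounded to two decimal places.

New unemployment rate ≈ 8.29%.

Initially, labor force = 145.25 + 7.29 = 152.54 million, so u = 7.29/152.54 = 4.78%.
After the first change, unemployed and labor force both rise by 3.79 → E = 145.25, U = 11.08, labor force = 156.33 million.
After the second change, employed falls and unemployed rises by 1.88; labor force unchanged → E = 143.37, U = 12.96, labor force = 156.33 million.
New unemployment rate = 12.96 / 156.33 = 8.29%.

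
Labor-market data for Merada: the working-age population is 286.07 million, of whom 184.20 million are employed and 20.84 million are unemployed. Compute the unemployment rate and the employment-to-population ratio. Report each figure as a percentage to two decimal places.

Labor force = employed + unemployed = 184.20 + 20.84 = 205.04 million.
Unemployment rate = 20.84 / 205.04 = 10.16%.
Employment-population ratio = 184.20 / 286.07 = 64.39%.

Unemployment rate ≈ 10.16%; employment-population ratio ≈ 64.39%.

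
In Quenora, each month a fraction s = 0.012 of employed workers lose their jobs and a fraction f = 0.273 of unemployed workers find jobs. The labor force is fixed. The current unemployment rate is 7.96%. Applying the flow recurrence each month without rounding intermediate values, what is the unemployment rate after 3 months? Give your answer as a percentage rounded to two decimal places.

Unemployment rate after three months ≈ 5.58%.

With a fixed labor force, u_{t+1} = u_t + s·(1−u_t) − f·u_t = u_t·(1−s−f) + s.
Here 1−s−f = 0.715 and s = 0.012.
u_1 = 0.079600 × 0.715 + 0.012 = 0.068914.
u_2 = 0.068914 × 0.715 + 0.012 = 0.061274.
u_3 = 0.061274 × 0.715 + 0.012 = 0.055811.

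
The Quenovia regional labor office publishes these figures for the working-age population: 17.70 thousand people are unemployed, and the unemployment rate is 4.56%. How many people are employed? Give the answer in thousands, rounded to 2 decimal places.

Labor force = U / u = 17.70 / 0.0456 ≈ 388.16 thousand.
Employed = labor force − unemployed = 388.16 − 17.70 = 370.46 thousand.

About 370.46 thousand are employed.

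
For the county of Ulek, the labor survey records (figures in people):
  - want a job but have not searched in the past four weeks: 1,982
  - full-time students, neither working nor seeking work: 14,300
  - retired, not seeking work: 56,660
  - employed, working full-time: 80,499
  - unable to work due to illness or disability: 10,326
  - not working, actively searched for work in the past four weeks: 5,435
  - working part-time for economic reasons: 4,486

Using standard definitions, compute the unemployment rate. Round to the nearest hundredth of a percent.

Unemployment rate ≈ 6.01%.

Employed = 80,499 + 4,486 = 84,985 (anyone who worked, including part-time for economic reasons, counts as employed).
Unemployed = 5,435.
Labor force = 84,985 + 5,435 = 90,420.
Unemployment rate = 5,435 / 90,420 = 6.01%.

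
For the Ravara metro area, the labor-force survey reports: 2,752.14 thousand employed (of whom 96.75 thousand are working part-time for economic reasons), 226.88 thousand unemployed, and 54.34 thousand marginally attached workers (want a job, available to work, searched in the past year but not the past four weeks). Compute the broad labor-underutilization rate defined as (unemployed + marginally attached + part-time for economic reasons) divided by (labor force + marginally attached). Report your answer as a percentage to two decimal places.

Labor force = 2,752.14 + 226.88 = 2,979.02 thousand.
Numerator = 226.88 + 54.34 + 96.75 = 377.97 thousand.
Denominator = 2,979.02 + 54.34 = 3,033.36 thousand.
Broad rate = 377.97 / 3,033.36 = 12.46%.

Broad underutilization rate ≈ 12.46%.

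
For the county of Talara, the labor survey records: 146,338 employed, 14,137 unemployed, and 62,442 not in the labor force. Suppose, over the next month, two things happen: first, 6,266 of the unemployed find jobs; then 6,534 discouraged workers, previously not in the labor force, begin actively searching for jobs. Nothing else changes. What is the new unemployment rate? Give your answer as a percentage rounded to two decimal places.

New unemployment rate ≈ 8.63%.

Initially, labor force = 146,338 + 14,137 = 160,475, so u = 14,137/160,475 = 8.81%.
After the first change, unemployed falls and employed rises by 6,266; labor force unchanged → E = 152,604, U = 7,871, labor force = 160,475.
After the second change, unemployed and labor force both rise by 6,534 → E = 152,604, U = 14,405, labor force = 167,009.
New unemployment rate = 14,405 / 167,009 = 8.63%.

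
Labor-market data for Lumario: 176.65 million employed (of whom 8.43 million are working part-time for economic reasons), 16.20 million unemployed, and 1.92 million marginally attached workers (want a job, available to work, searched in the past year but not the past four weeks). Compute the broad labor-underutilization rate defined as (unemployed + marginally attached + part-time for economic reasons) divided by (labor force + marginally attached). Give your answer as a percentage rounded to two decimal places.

Broad underutilization rate ≈ 13.63%.

Labor force = 176.65 + 16.20 = 192.85 million.
Numerator = 16.20 + 1.92 + 8.43 = 26.55 million.
Denominator = 192.85 + 1.92 = 194.77 million.
Broad rate = 26.55 / 194.77 = 13.63%.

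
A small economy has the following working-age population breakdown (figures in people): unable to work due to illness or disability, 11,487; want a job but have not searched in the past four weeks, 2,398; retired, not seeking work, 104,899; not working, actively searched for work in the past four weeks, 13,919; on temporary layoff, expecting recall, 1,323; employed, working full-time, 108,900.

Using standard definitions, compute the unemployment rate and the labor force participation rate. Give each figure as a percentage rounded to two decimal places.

Employed = 108,900.
Unemployed = 13,919 + 1,323 = 15,242 (jobless and actively searching, or on temporary layoff).
Labor force = 108,900 + 15,242 = 124,142.
Not in labor force = 11,487 + 2,398 + 104,899 = 118,784 (those not working and not actively searching are outside the labor force — including those who want a job but have given up searching).
Civilian working-age population = 124,142 + 118,784 = 242,926.
Unemployment rate = 15,242 / 124,142 = 12.28%.
Labor force participation rate = 124,142 / 242,926 = 51.10%.

Unemployment rate ≈ 12.28%; labor force participation rate ≈ 51.10%.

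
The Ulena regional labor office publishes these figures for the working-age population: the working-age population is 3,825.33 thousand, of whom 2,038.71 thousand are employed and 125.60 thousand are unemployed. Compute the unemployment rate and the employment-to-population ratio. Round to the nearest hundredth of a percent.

Unemployment rate ≈ 5.80%; employment-population ratio ≈ 53.30%.

Labor force = employed + unemployed = 2,038.71 + 125.60 = 2,164.31 thousand.
Unemployment rate = 125.60 / 2,164.31 = 5.80%.
Employment-population ratio = 2,038.71 / 3,825.33 = 53.30%.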